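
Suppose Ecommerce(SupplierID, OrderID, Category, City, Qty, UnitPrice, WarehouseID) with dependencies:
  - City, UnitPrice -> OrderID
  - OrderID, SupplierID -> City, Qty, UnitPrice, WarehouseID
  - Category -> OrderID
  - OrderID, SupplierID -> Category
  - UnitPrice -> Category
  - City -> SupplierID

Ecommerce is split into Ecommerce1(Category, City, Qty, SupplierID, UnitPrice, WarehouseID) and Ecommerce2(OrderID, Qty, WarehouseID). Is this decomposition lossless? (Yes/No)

Common attributes: {Qty, WarehouseID}; their closure is {Qty, WarehouseID}.
Ecommerce1 ⊄ {Qty, WarehouseID} and Ecommerce2 ⊄ {Qty, WarehouseID}, so the split is lossy.

No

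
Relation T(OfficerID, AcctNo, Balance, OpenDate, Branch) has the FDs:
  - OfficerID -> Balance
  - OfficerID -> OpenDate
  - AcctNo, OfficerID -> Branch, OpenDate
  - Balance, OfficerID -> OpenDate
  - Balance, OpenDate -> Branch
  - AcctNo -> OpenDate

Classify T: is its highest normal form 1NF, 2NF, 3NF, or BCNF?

Candidate key: {AcctNo, OfficerID}. Prime attributes: {AcctNo, OfficerID}.
OfficerID -> Balance: {OfficerID}⁺ = {Balance, Branch, OfficerID, OpenDate}, which is not all of the attributes, so the left side is not a superkey — BCNF is violated.
Because {Balance} is non-prime and the left side of OfficerID -> Balance is not a superkey, the relation is not in 3NF.
{AcctNo} is a proper subset of the key {AcctNo, OfficerID}, and {AcctNo}⁺ contains the non-prime attribute {OpenDate} — a partial dependency, so 2NF is violated.

1NF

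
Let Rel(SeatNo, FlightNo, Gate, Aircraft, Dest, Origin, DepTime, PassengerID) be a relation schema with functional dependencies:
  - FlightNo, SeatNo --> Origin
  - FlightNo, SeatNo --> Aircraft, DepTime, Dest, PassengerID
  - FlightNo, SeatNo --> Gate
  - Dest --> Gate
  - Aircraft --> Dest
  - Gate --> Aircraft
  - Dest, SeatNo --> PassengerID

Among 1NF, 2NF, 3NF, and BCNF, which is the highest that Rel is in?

Candidate key: {FlightNo, SeatNo}. Prime attributes: {FlightNo, SeatNo}.
For Dest --> Gate we have {Dest}⁺ = {Aircraft, Dest, Gate}; {Dest} is not a superkey, so BCNF fails.
Dest --> Gate has non-prime {Gate} on the right and a non-superkey on the left, so 3NF fails.
No non-prime attribute depends on a proper subset of any candidate key, so 2NF holds.

2NF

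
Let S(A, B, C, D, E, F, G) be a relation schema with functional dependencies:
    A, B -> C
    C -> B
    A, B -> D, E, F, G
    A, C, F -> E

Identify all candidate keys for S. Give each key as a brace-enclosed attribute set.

{A, B}, {A, C}

Attributes never on any right-hand side: {A} — every candidate key must contain it.
{A, B} is a candidate key since {A, B}⁺ = {A, B, C, D, E, F, G} covers every attribute.
{A, C} is a candidate key since {A, C}⁺ = {A, B, C, D, E, F, G} covers every attribute.
No proper subset of any of these is a key, and no other minimal superkey exists.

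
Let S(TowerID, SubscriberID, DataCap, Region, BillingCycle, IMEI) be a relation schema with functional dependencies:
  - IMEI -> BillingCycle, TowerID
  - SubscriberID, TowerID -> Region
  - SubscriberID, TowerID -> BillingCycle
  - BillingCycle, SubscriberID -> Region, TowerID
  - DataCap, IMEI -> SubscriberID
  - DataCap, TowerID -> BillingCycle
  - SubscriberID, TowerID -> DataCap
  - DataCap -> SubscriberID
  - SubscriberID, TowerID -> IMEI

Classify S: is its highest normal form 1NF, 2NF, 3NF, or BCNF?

3NF

Candidate keys: {BillingCycle, DataCap}, {BillingCycle, SubscriberID}, {DataCap, IMEI}, {DataCap, TowerID}, {IMEI, SubscriberID}, {SubscriberID, TowerID}. Prime attributes: {BillingCycle, DataCap, IMEI, SubscriberID, TowerID}.
For IMEI -> BillingCycle, TowerID we have {IMEI}⁺ = {BillingCycle, IMEI, TowerID}; {IMEI} is not a superkey, so BCNF fails.
Its right-hand attributes {BillingCycle, TowerID} are all prime, as are those of every other non-superkey FD — the relation is in 3NF.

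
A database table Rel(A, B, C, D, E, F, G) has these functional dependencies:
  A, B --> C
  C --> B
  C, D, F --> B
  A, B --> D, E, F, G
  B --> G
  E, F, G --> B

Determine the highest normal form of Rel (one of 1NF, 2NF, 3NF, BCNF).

Candidate keys: {A, B}, {A, C}, {A, E, F, G}. Prime attributes: {A, B, C, E, F, G}.
C --> B: {C}⁺ = {B, C, G}, which is not all of the attributes, so the left side is not a superkey — BCNF is violated.
Its right-hand attributes {B} are all prime, as are those of every other non-superkey FD — the relation is in 3NF.

3NF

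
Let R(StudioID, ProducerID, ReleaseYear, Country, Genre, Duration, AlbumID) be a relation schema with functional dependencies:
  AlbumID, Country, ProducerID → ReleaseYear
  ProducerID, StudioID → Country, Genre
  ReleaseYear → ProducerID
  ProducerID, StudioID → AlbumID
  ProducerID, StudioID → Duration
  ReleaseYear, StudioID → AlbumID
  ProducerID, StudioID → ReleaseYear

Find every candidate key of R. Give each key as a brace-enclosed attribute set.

{ProducerID, StudioID}, {ReleaseYear, StudioID}

No FD produces {StudioID}, so it must be in every candidate key.
{ProducerID, StudioID}⁺ = {AlbumID, Country, Duration, Genre, ProducerID, ReleaseYear, StudioID}, which is every attribute, so {ProducerID, StudioID} is a candidate key.
{ReleaseYear, StudioID}⁺ = {AlbumID, Country, Duration, Genre, ProducerID, ReleaseYear, StudioID}, which is every attribute, so {ReleaseYear, StudioID} is a candidate key.
These are minimal and exhaustive — every other superkey contains one of them.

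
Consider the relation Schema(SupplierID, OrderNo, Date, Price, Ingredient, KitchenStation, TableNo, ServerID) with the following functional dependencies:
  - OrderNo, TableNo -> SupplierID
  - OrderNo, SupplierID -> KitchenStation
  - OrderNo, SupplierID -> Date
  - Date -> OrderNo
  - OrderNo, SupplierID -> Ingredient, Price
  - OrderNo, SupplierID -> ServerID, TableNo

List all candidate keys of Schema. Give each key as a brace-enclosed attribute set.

{Date, SupplierID}, {Date, TableNo}, {OrderNo, SupplierID}, {OrderNo, TableNo}

{Date, SupplierID}⁺ = {Date, Ingredient, KitchenStation, OrderNo, Price, ServerID, SupplierID, TableNo}, which is every attribute, so {Date, SupplierID} is a candidate key.
{Date, TableNo}⁺ = {Date, Ingredient, KitchenStation, OrderNo, Price, ServerID, SupplierID, TableNo}, which is every attribute, so {Date, TableNo} is a candidate key.
{OrderNo, SupplierID}⁺ = {Date, Ingredient, KitchenStation, OrderNo, Price, ServerID, SupplierID, TableNo}, which is every attribute, so {OrderNo, SupplierID} is a candidate key.
{OrderNo, TableNo}⁺ = {Date, Ingredient, KitchenStation, OrderNo, Price, ServerID, SupplierID, TableNo}, which is every attribute, so {OrderNo, TableNo} is a candidate key.
Any other superkey properly contains one of these, so there are no further candidate keys.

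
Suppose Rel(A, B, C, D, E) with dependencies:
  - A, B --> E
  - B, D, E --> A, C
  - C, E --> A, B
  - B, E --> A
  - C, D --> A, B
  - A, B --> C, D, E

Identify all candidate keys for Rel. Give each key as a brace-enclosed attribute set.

{A, B}⁺ = {A, B, C, D, E}, which is every attribute, so {A, B} is a candidate key.
{B, E}⁺ = {A, B, C, D, E}, which is every attribute, so {B, E} is a candidate key.
{C, D}⁺ = {A, B, C, D, E}, which is every attribute, so {C, D} is a candidate key.
{C, E}⁺ = {A, B, C, D, E}, which is every attribute, so {C, E} is a candidate key.
These are minimal and exhaustive — every other superkey contains one of them.

{A, B}, {B, E}, {C, D}, {C, E}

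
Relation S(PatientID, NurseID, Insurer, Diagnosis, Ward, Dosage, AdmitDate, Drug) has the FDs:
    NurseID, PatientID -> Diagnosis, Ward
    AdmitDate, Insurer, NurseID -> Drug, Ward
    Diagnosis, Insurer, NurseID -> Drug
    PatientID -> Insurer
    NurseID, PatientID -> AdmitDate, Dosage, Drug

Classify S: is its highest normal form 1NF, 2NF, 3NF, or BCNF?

1NF

Candidate key: {NurseID, PatientID}. Prime attributes: {NurseID, PatientID}.
For AdmitDate, Insurer, NurseID -> Drug, Ward we have {AdmitDate, Insurer, NurseID}⁺ = {AdmitDate, Drug, Insurer, NurseID, Ward}; {AdmitDate, Insurer, NurseID} is not a superkey, so BCNF fails.
AdmitDate, Insurer, NurseID -> Drug, Ward determines the non-prime attributes {Drug, Ward} from a non-superkey — 3NF is violated.
The proper key subset {PatientID} of {NurseID, PatientID} determines non-prime {Insurer}, so the relation is not even in 2NF.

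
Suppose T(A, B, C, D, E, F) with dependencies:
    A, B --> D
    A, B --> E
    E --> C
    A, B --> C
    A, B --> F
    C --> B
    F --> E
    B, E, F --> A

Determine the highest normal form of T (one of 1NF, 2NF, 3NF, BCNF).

3NF

Candidate keys: {A, B}, {A, C}, {A, E}, {F}. Prime attributes: {A, B, C, E, F}.
E --> C: {E}⁺ = {B, C, E}, which is not all of the attributes, so the left side is not a superkey — BCNF is violated.
Its right-hand attributes {C} are all prime, as are those of every other non-superkey FD — the relation is in 3NF.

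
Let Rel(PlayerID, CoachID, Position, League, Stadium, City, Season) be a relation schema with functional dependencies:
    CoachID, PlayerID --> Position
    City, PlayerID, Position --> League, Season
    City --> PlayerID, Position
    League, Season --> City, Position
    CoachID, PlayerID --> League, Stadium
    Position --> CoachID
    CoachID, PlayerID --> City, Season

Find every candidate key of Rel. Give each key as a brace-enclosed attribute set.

{City}, {CoachID, PlayerID}, {League, Season}, {PlayerID, Position}

{City} is a candidate key since {City}⁺ = {City, CoachID, League, PlayerID, Position, Season, Stadium} covers every attribute.
{CoachID, PlayerID} is a candidate key since {CoachID, PlayerID}⁺ = {City, CoachID, League, PlayerID, Position, Season, Stadium} covers every attribute.
{League, Season} is a candidate key since {League, Season}⁺ = {City, CoachID, League, PlayerID, Position, Season, Stadium} covers every attribute.
{PlayerID, Position} is a candidate key since {PlayerID, Position}⁺ = {City, CoachID, League, PlayerID, Position, Season, Stadium} covers every attribute.
No proper subset of any of these is a key, and no other minimal superkey exists.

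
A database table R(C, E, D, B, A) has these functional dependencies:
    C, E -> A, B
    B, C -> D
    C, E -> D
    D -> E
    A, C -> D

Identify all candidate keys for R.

Attributes never on any right-hand side: {C} — every candidate key must contain it.
{A, C} is a candidate key since {A, C}⁺ = {A, B, C, D, E} covers every attribute.
{B, C} is a candidate key since {B, C}⁺ = {A, B, C, D, E} covers every attribute.
{C, D} is a candidate key since {C, D}⁺ = {A, B, C, D, E} covers every attribute.
{C, E} is a candidate key since {C, E}⁺ = {A, B, C, D, E} covers every attribute.
No proper subset of any of these is a key, and no other minimal superkey exists.

{A, C}, {B, C}, {C, D}, {C, E}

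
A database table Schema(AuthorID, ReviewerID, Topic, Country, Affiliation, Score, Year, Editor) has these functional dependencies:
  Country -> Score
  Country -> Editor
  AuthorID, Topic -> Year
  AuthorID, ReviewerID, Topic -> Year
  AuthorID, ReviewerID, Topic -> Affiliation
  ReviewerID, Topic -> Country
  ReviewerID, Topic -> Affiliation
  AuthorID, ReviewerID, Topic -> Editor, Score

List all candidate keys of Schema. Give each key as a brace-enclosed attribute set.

{AuthorID, ReviewerID, Topic}

{AuthorID, ReviewerID, Topic} never appear on the right of any FD, so every key must include all of them.
{AuthorID, ReviewerID, Topic}⁺ = {Affiliation, AuthorID, Country, Editor, ReviewerID, Score, Topic, Year} — all of the relation — so {AuthorID, ReviewerID, Topic} is a candidate key.
No smaller or unrelated set reaches every attribute, so there are no other keys.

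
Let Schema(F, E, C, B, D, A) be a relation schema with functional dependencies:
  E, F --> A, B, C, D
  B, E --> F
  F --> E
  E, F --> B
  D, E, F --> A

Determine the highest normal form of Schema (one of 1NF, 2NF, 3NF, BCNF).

Candidate keys: {B, E}, {F}. Prime attributes: {B, E, F}.
Each dependency's left side is a superkey — BCNF holds.

BCNF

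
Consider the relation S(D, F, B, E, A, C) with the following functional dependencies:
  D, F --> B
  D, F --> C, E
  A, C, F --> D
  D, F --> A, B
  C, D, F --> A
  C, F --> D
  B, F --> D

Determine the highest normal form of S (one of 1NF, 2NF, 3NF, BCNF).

BCNF

Candidate keys: {B, F}, {C, F}, {D, F}. Prime attributes: {B, C, D, F}.
Each dependency's left side is a superkey — BCNF holds.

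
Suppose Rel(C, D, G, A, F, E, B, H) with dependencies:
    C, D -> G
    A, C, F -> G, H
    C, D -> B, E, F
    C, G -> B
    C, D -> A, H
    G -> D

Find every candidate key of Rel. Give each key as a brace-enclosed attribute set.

No FD produces {C}, so it must be in every candidate key.
{C, D} is a candidate key since {C, D}⁺ = {A, B, C, D, E, F, G, H} covers every attribute.
{C, G} is a candidate key since {C, G}⁺ = {A, B, C, D, E, F, G, H} covers every attribute.
{A, C, F} is a candidate key since {A, C, F}⁺ = {A, B, C, D, E, F, G, H} covers every attribute.
No proper subset of any of these is a key, and no other minimal superkey exists.

{A, C, F}, {C, D}, {C, G}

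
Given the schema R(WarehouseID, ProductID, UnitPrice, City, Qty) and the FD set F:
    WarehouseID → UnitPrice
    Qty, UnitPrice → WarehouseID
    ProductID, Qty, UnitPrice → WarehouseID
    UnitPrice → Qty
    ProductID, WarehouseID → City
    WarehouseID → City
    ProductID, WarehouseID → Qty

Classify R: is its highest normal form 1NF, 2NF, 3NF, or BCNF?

Candidate keys: {ProductID, UnitPrice}, {ProductID, WarehouseID}. Prime attributes: {ProductID, UnitPrice, WarehouseID}.
WarehouseID → UnitPrice breaks BCNF: {WarehouseID}⁺ = {City, Qty, UnitPrice, WarehouseID}, so {WarehouseID} is not a superkey.
UnitPrice → Qty determines the non-prime attribute {Qty} from a non-superkey — 3NF is violated.
The proper key subset {UnitPrice} of {ProductID, UnitPrice} determines non-prime {City, Qty}, so the relation is not even in 2NF.

1NF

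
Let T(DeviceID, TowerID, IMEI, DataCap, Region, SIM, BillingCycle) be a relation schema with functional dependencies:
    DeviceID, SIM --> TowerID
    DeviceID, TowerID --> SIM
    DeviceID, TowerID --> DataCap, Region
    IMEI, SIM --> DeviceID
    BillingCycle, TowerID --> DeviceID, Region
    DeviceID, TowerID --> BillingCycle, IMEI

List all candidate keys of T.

{BillingCycle, TowerID}, {DeviceID, SIM}, {DeviceID, TowerID}, {IMEI, SIM}

{BillingCycle, TowerID}⁺ = {BillingCycle, DataCap, DeviceID, IMEI, Region, SIM, TowerID}, which is every attribute, so {BillingCycle, TowerID} is a candidate key.
{DeviceID, SIM}⁺ = {BillingCycle, DataCap, DeviceID, IMEI, Region, SIM, TowerID}, which is every attribute, so {DeviceID, SIM} is a candidate key.
{DeviceID, TowerID}⁺ = {BillingCycle, DataCap, DeviceID, IMEI, Region, SIM, TowerID}, which is every attribute, so {DeviceID, TowerID} is a candidate key.
{IMEI, SIM}⁺ = {BillingCycle, DataCap, DeviceID, IMEI, Region, SIM, TowerID}, which is every attribute, so {IMEI, SIM} is a candidate key.
Any other superkey properly contains one of these, so there are no further candidate keys.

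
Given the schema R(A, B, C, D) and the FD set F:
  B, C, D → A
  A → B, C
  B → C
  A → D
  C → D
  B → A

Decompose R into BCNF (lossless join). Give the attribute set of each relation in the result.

{A, B, C}; {C, D}

Candidate keys of the original relation: {A}, {B}.
In {A, B, C, D}, {C} is not a superkey ({C}⁺ restricted to this set is {C, D}), so split on C → D into {C, D} and {A, B, C}.
{C, D} is in BCNF.
{A, B, C} is in BCNF.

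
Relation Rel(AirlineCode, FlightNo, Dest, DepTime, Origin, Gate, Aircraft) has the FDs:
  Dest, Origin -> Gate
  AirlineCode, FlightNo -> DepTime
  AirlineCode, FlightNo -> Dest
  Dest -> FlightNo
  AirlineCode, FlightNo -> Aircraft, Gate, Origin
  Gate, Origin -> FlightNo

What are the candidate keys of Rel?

{AirlineCode} never appears on the right of any FD, so every key must include it.
{AirlineCode, Dest}⁺ = {Aircraft, AirlineCode, DepTime, Dest, FlightNo, Gate, Origin} — all of the relation — so {AirlineCode, Dest} is a candidate key.
{AirlineCode, FlightNo}⁺ = {Aircraft, AirlineCode, DepTime, Dest, FlightNo, Gate, Origin} — all of the relation — so {AirlineCode, FlightNo} is a candidate key.
{AirlineCode, Gate, Origin}⁺ = {Aircraft, AirlineCode, DepTime, Dest, FlightNo, Gate, Origin} — all of the relation — so {AirlineCode, Gate, Origin} is a candidate key.
No proper subset of any of these is a key, and no other minimal superkey exists.

{AirlineCode, Dest}, {AirlineCode, FlightNo}, {AirlineCode, Gate, Origin}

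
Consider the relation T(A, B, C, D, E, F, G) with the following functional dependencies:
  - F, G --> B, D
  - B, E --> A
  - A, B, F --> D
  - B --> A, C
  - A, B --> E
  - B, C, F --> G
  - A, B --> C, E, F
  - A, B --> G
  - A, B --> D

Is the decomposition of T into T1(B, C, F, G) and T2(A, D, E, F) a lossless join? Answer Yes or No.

Common attributes: {F}; their closure is {F}.
The closure covers neither T1 nor T2 entirely; the join is not lossless.

No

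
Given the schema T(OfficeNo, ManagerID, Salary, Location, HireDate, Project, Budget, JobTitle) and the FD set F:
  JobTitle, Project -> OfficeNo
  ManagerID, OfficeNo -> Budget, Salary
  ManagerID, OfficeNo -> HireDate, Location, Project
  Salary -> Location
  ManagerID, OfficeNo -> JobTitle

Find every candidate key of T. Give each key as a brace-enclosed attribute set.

{JobTitle, ManagerID, Project}, {ManagerID, OfficeNo}

No FD produces {ManagerID}, so it must be in every candidate key.
{ManagerID, OfficeNo} is a candidate key since {ManagerID, OfficeNo}⁺ = {Budget, HireDate, JobTitle, Location, ManagerID, OfficeNo, Project, Salary} covers every attribute.
{JobTitle, ManagerID, Project} is a candidate key since {JobTitle, ManagerID, Project}⁺ = {Budget, HireDate, JobTitle, Location, ManagerID, OfficeNo, Project, Salary} covers every attribute.
No proper subset of any of these is a key, and no other minimal superkey exists.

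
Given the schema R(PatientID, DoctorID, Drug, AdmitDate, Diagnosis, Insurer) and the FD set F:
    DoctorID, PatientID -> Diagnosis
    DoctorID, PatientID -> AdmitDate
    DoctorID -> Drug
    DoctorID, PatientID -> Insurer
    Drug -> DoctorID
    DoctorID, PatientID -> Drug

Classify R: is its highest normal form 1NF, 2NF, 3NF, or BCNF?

3NF

Candidate keys: {DoctorID, PatientID}, {Drug, PatientID}. Prime attributes: {DoctorID, Drug, PatientID}.
DoctorID -> Drug: {DoctorID}⁺ = {DoctorID, Drug}, which is not all of the attributes, so the left side is not a superkey — BCNF is violated.
Its right-hand attributes {Drug} are all prime, as are those of every other non-superkey FD — the relation is in 3NF.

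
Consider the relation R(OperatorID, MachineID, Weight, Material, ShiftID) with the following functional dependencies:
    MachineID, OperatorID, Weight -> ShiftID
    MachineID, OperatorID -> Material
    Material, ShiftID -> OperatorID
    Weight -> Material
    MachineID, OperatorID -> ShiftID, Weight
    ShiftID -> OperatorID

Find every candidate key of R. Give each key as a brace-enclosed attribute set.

{MachineID, OperatorID}, {MachineID, ShiftID}

{MachineID} never appears on the right of any FD, so every key must include it.
{MachineID, OperatorID}⁺ = {MachineID, Material, OperatorID, ShiftID, Weight}, which is every attribute, so {MachineID, OperatorID} is a candidate key.
{MachineID, ShiftID}⁺ = {MachineID, Material, OperatorID, ShiftID, Weight}, which is every attribute, so {MachineID, ShiftID} is a candidate key.
No proper subset of any of these is a key, and no other minimal superkey exists.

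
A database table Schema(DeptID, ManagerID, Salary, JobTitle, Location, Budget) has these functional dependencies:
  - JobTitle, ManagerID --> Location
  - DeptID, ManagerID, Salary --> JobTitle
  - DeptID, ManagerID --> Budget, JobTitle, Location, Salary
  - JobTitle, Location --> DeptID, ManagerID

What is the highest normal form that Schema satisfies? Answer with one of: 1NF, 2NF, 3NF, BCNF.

Candidate keys: {DeptID, ManagerID}, {JobTitle, Location}, {JobTitle, ManagerID}. Prime attributes: {DeptID, JobTitle, Location, ManagerID}.
The left-hand side of every FD is a superkey, so BCNF is satisfied.

BCNF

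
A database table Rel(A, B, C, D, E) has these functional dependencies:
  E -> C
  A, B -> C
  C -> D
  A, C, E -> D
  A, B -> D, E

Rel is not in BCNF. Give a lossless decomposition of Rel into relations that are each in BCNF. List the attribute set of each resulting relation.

{A, B, E}; {C, D}; {C, E}

Candidate key of the original relation: {A, B}.
{A, B, C, D, E}: {E} determines {C, D, E} here but is not a superkey — split on E -> C, D, giving {C, D, E} and {A, B, E}.
{C, D, E}: {C} determines {C, D} here but is not a superkey — split on C -> D, giving {C, D} and {C, E}.
{C, D}: every determinant is a superkey — BCNF.
{C, E}: every determinant is a superkey — BCNF.
{A, B, E}: every determinant is a superkey — BCNF.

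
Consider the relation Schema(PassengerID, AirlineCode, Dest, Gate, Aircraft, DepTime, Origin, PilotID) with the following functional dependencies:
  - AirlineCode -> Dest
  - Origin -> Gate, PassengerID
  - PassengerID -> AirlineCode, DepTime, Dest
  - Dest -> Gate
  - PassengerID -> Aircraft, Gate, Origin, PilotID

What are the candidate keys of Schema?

{Origin}⁺ = {Aircraft, AirlineCode, DepTime, Dest, Gate, Origin, PassengerID, PilotID} — all of the relation — so {Origin} is a candidate key.
{PassengerID}⁺ = {Aircraft, AirlineCode, DepTime, Dest, Gate, Origin, PassengerID, PilotID} — all of the relation — so {PassengerID} is a candidate key.
These are minimal and exhaustive — every other superkey contains one of them.

{Origin}, {PassengerID}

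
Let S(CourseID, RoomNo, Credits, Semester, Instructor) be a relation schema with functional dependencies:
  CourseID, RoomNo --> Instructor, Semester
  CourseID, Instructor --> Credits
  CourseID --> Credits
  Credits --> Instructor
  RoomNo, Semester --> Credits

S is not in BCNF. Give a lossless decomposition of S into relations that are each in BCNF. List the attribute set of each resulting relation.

Candidate key of the original relation: {CourseID, RoomNo}.
{CourseID, Credits, Instructor, RoomNo, Semester}: {CourseID, Instructor} determines {CourseID, Credits, Instructor} here but is not a superkey — split on CourseID, Instructor --> Credits, giving {CourseID, Credits, Instructor} and {CourseID, Instructor, RoomNo, Semester}.
{CourseID, Credits, Instructor}: {Credits} determines {Credits, Instructor} here but is not a superkey — split on Credits --> Instructor, giving {Credits, Instructor} and {CourseID, Credits}.
{Credits, Instructor} has no BCNF violation.
{CourseID, Credits} has no BCNF violation.
{CourseID, Instructor, RoomNo, Semester}: {CourseID} determines {CourseID, Instructor} here but is not a superkey — split on CourseID --> Instructor, giving {CourseID, Instructor} and {CourseID, RoomNo, Semester}.
{CourseID, Instructor} has no BCNF violation.
{CourseID, RoomNo, Semester} has no BCNF violation.

{CourseID, Credits}; {CourseID, Instructor}; {CourseID, RoomNo, Semester}; {Credits, Instructor}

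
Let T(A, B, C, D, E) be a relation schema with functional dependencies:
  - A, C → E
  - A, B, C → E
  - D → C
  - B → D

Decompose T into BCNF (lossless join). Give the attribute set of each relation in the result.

Candidate key of the original relation: {A, B}.
In {A, B, C, D, E}, {A, C} is not a superkey ({A, C}⁺ restricted to this set is {A, C, E}), so split on A, C → E into {A, C, E} and {A, B, C, D}.
{A, C, E} is in BCNF.
In {A, B, C, D}, {D} is not a superkey ({D}⁺ restricted to this set is {C, D}), so split on D → C into {C, D} and {A, B, D}.
{C, D} is in BCNF.
In {A, B, D}, {B} is not a superkey ({B}⁺ restricted to this set is {B, D}), so split on B → D into {B, D} and {A, B}.
{B, D} is in BCNF.
{A, B} is in BCNF.

{A, B}; {A, C, E}; {B, D}; {C, D}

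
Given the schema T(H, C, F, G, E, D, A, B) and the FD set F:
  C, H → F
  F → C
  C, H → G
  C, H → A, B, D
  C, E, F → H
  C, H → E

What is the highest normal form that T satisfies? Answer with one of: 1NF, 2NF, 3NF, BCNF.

Candidate keys: {C, H}, {E, F}, {F, H}. Prime attributes: {C, E, F, H}.
For F → C we have {F}⁺ = {C, F}; {F} is not a superkey, so BCNF fails.
Since {C} ⊆ prime attributes and every other non-superkey FD also has a prime right side, the schema is in 3NF.

3NF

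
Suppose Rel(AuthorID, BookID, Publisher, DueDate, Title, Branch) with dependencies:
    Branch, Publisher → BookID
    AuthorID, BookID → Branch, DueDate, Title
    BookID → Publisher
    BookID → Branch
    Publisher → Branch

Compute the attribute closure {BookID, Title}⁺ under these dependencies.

{BookID, Branch, Publisher, Title}

Start with {BookID, Title}.
BookID → Publisher applies; add {Publisher} → now {BookID, Publisher, Title}.
BookID → Branch applies; add {Branch} → now {BookID, Branch, Publisher, Title}.
No further FD applies.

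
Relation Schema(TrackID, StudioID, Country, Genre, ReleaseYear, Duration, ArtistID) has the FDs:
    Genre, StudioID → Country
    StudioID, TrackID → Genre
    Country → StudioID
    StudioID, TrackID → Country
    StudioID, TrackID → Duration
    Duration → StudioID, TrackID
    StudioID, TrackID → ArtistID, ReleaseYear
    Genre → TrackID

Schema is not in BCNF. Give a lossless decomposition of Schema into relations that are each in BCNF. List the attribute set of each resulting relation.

Candidate keys of the original relation: {Country, Genre}, {Country, TrackID}, {Duration}, {Genre, StudioID}, {StudioID, TrackID}.
In {ArtistID, Country, Duration, Genre, ReleaseYear, StudioID, TrackID}, {Country} is not a superkey ({Country}⁺ restricted to this set is {Country, StudioID}), so split on Country → StudioID into {Country, StudioID} and {ArtistID, Country, Duration, Genre, ReleaseYear, TrackID}.
{Country, StudioID}: every determinant is a superkey — BCNF.
In {ArtistID, Country, Duration, Genre, ReleaseYear, TrackID}, {Genre} is not a superkey ({Genre}⁺ restricted to this set is {Genre, TrackID}), so split on Genre → TrackID into {Genre, TrackID} and {ArtistID, Country, Duration, Genre, ReleaseYear}.
{Genre, TrackID}: every determinant is a superkey — BCNF.
{ArtistID, Country, Duration, Genre, ReleaseYear}: every determinant is a superkey — BCNF.

{ArtistID, Country, Duration, Genre, ReleaseYear}; {Country, StudioID}; {Genre, TrackID}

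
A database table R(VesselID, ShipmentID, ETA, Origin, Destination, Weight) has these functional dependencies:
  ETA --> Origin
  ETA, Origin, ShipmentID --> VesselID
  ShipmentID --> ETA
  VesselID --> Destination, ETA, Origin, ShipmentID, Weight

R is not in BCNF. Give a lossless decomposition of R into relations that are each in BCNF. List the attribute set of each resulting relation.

{Destination, ETA, ShipmentID, VesselID, Weight}; {ETA, Origin}

Candidate keys of the original relation: {ShipmentID}, {VesselID}.
{Destination, ETA, Origin, ShipmentID, VesselID, Weight}: {ETA} determines {ETA, Origin} here but is not a superkey — split on ETA --> Origin, giving {ETA, Origin} and {Destination, ETA, ShipmentID, VesselID, Weight}.
{ETA, Origin} is in BCNF.
{Destination, ETA, ShipmentID, VesselID, Weight} is in BCNF.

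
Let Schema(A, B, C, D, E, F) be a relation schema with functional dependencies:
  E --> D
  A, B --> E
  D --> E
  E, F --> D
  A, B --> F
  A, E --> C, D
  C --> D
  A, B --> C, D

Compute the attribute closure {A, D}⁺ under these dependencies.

{A, C, D, E}

Start with {A, D}.
D --> E applies; add {E} → now {A, D, E}.
A, E --> C, D applies; add {C} → now {A, C, D, E}.
No further FD applies.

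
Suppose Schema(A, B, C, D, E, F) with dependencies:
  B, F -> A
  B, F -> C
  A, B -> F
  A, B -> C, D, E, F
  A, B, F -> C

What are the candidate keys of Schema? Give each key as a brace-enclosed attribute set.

No FD produces {B}, so it must be in every candidate key.
{A, B} is a candidate key since {A, B}⁺ = {A, B, C, D, E, F} covers every attribute.
{B, F} is a candidate key since {B, F}⁺ = {A, B, C, D, E, F} covers every attribute.
Any other superkey properly contains one of these, so there are no further candidate keys.

{A, B}, {B, F}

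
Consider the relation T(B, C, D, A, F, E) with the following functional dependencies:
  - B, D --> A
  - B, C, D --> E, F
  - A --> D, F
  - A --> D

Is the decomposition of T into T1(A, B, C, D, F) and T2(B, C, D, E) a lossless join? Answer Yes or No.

T1 ∩ T2 = {B, C, D}; its closure under F is {A, B, C, D, E, F}.
Since T1 ⊆ {A, B, C, D, E, F}, the intersection is a superkey of T1; the decomposition is lossless.

Yes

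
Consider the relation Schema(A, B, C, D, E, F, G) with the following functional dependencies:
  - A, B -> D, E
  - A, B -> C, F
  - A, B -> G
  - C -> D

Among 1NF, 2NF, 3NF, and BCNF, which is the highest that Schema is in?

2NF

Candidate key: {A, B}. Prime attributes: {A, B}.
C -> D: {C}⁺ = {C, D}, which is not all of the attributes, so the left side is not a superkey — BCNF is violated.
C -> D determines the non-prime attribute {D} from a non-superkey — 3NF is violated.
Checking every proper subset of each key, none determines a non-prime attribute — 2NF is satisfied.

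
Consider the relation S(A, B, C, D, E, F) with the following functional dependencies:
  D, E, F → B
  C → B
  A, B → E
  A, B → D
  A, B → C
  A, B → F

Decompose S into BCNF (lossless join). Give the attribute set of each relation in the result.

{A, C, D, E, F}; {B, D, E, F}

Candidate keys of the original relation: {A, B}, {A, C}, {A, D, E, F}.
{A, B, C, D, E, F}: {D, E, F} determines {B, D, E, F} here but is not a superkey — split on D, E, F → B, giving {B, D, E, F} and {A, C, D, E, F}.
{B, D, E, F}: every determinant is a superkey — BCNF.
{A, C, D, E, F}: every determinant is a superkey — BCNF.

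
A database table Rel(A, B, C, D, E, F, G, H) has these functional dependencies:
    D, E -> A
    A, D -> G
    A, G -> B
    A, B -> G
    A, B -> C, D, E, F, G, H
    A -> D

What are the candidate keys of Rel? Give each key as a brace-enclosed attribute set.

{A}, {D, E}

{A}⁺ = {A, B, C, D, E, F, G, H}, which is every attribute, so {A} is a candidate key.
{D, E}⁺ = {A, B, C, D, E, F, G, H}, which is every attribute, so {D, E} is a candidate key.
No proper subset of any of these is a key, and no other minimal superkey exists.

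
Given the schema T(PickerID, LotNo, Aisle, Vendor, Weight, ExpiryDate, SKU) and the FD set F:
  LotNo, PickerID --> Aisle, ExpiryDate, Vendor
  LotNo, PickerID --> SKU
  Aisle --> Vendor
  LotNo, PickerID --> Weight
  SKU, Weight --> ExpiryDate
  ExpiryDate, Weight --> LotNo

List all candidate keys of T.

Attributes never on any right-hand side: {PickerID} — every candidate key must contain it.
{LotNo, PickerID}⁺ = {Aisle, ExpiryDate, LotNo, PickerID, SKU, Vendor, Weight} — all of the relation — so {LotNo, PickerID} is a candidate key.
{ExpiryDate, PickerID, Weight}⁺ = {Aisle, ExpiryDate, LotNo, PickerID, SKU, Vendor, Weight} — all of the relation — so {ExpiryDate, PickerID, Weight} is a candidate key.
{PickerID, SKU, Weight}⁺ = {Aisle, ExpiryDate, LotNo, PickerID, SKU, Vendor, Weight} — all of the relation — so {PickerID, SKU, Weight} is a candidate key.
These are minimal and exhaustive — every other superkey contains one of them.

{ExpiryDate, PickerID, Weight}, {LotNo, PickerID}, {PickerID, SKU, Weight}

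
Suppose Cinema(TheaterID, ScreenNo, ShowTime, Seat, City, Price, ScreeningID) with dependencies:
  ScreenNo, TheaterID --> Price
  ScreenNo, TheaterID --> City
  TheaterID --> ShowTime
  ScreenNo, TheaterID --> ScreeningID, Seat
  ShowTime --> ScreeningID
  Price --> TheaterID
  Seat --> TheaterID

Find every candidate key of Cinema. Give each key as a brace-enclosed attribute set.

{ScreenNo} never appears on the right of any FD, so every key must include it.
{Price, ScreenNo} is a candidate key since {Price, ScreenNo}⁺ = {City, Price, ScreenNo, ScreeningID, Seat, ShowTime, TheaterID} covers every attribute.
{ScreenNo, Seat} is a candidate key since {ScreenNo, Seat}⁺ = {City, Price, ScreenNo, ScreeningID, Seat, ShowTime, TheaterID} covers every attribute.
{ScreenNo, TheaterID} is a candidate key since {ScreenNo, TheaterID}⁺ = {City, Price, ScreenNo, ScreeningID, Seat, ShowTime, TheaterID} covers every attribute.
No proper subset of any of these is a key, and no other minimal superkey exists.

{Price, ScreenNo}, {ScreenNo, Seat}, {ScreenNo, TheaterID}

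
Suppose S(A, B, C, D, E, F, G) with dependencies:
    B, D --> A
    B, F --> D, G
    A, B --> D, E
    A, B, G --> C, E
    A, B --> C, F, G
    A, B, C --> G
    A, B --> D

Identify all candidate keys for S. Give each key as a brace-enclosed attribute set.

{B} never appears on the right of any FD, so every key must include it.
Closure of {A, B} is {A, B, C, D, E, F, G}, the whole schema; {A, B} is a candidate key.
Closure of {B, D} is {A, B, C, D, E, F, G}, the whole schema; {B, D} is a candidate key.
Closure of {B, F} is {A, B, C, D, E, F, G}, the whole schema; {B, F} is a candidate key.
These are minimal and exhaustive — every other superkey contains one of them.

{A, B}, {B, D}, {B, F}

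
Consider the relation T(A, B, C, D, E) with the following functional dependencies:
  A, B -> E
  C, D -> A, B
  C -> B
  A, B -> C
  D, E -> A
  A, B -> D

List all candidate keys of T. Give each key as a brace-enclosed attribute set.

{A, B}, {A, C}, {B, D, E}, {C, D}

Closure of {A, B} is {A, B, C, D, E}, the whole schema; {A, B} is a candidate key.
Closure of {A, C} is {A, B, C, D, E}, the whole schema; {A, C} is a candidate key.
Closure of {C, D} is {A, B, C, D, E}, the whole schema; {C, D} is a candidate key.
Closure of {B, D, E} is {A, B, C, D, E}, the whole schema; {B, D, E} is a candidate key.
These are minimal and exhaustive — every other superkey contains one of them.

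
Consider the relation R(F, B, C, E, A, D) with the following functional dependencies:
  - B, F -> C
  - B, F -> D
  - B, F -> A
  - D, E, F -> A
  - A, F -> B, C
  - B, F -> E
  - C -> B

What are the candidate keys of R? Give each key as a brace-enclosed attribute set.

Attributes never on any right-hand side: {F} — every candidate key must contain it.
{A, F} is a candidate key since {A, F}⁺ = {A, B, C, D, E, F} covers every attribute.
{B, F} is a candidate key since {B, F}⁺ = {A, B, C, D, E, F} covers every attribute.
{C, F} is a candidate key since {C, F}⁺ = {A, B, C, D, E, F} covers every attribute.
{D, E, F} is a candidate key since {D, E, F}⁺ = {A, B, C, D, E, F} covers every attribute.
Any other superkey properly contains one of these, so there are no further candidate keys.

{A, F}, {B, F}, {C, F}, {D, E, F}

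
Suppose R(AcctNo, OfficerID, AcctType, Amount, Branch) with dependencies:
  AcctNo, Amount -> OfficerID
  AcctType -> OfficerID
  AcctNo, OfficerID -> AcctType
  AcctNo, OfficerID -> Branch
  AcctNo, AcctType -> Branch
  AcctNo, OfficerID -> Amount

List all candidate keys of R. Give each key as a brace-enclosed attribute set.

{AcctNo, AcctType}, {AcctNo, Amount}, {AcctNo, OfficerID}

{AcctNo} never appears on the right of any FD, so every key must include it.
Closure of {AcctNo, AcctType} is {AcctNo, AcctType, Amount, Branch, OfficerID}, the whole schema; {AcctNo, AcctType} is a candidate key.
Closure of {AcctNo, Amount} is {AcctNo, AcctType, Amount, Branch, OfficerID}, the whole schema; {AcctNo, Amount} is a candidate key.
Closure of {AcctNo, OfficerID} is {AcctNo, AcctType, Amount, Branch, OfficerID}, the whole schema; {AcctNo, OfficerID} is a candidate key.
No proper subset of any of these is a key, and no other minimal superkey exists.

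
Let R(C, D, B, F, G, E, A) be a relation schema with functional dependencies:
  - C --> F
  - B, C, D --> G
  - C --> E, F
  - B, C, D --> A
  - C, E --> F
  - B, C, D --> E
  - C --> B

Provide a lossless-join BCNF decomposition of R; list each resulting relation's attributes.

{A, C, D, G}; {B, C, E, F}

Candidate key of the original relation: {C, D}.
Within {A, B, C, D, E, F, G}: {C}⁺ ∩ {A, B, C, D, E, F, G} = {B, C, E, F}, not the whole set, so C --> B, E, F violates BCNF; decompose into {B, C, E, F} and {A, C, D, G}.
{B, C, E, F} has no BCNF violation.
{A, C, D, G} has no BCNF violation.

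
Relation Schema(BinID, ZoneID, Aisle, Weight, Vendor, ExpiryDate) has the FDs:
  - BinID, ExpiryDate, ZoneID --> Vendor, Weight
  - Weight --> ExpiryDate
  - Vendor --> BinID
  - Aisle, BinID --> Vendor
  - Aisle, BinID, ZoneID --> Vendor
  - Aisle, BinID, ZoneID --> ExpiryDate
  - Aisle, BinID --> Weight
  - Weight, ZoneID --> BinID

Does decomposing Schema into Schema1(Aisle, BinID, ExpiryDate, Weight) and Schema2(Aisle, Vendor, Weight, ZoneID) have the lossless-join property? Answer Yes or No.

Schema1 ∩ Schema2 = {Aisle, Weight}; its closure under F is {Aisle, ExpiryDate, Weight}.
The closure covers neither Schema1 nor Schema2 entirely; the join is not lossless.

No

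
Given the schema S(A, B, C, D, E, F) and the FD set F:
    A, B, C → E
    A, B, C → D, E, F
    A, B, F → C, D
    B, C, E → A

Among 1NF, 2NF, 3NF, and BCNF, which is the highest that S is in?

Candidate keys: {A, B, C}, {A, B, F}, {B, C, E}. Prime attributes: {A, B, C, E, F}.
The left-hand side of every FD is a superkey, so BCNF is satisfied.

BCNF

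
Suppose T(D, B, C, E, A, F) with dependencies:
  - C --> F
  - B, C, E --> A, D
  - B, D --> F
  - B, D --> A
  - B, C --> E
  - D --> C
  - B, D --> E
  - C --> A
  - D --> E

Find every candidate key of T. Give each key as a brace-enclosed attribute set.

Attributes never on any right-hand side: {B} — every candidate key must contain it.
{B, C} is a candidate key since {B, C}⁺ = {A, B, C, D, E, F} covers every attribute.
{B, D} is a candidate key since {B, D}⁺ = {A, B, C, D, E, F} covers every attribute.
No proper subset of any of these is a key, and no other minimal superkey exists.

{B, C}, {B, D}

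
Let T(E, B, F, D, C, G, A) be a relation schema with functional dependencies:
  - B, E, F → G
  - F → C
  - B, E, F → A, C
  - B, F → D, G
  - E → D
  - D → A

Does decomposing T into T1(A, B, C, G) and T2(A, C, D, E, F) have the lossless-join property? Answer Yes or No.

T1 ∩ T2 = {A, C}; its closure under F is {A, C}.
Neither T1 nor T2 is contained in that closure, so the decomposition is lossy.

No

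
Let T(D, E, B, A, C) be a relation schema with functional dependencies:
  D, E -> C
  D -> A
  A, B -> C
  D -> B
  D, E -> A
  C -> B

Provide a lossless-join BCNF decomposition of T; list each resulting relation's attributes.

{A, B, D}; {A, C}; {B, C}; {D, E}

Candidate key of the original relation: {D, E}.
In {A, B, C, D, E}, {D} is not a superkey ({D}⁺ restricted to this set is {A, B, C, D}), so split on D -> A, B, C into {A, B, C, D} and {D, E}.
In {A, B, C, D}, {A, B} is not a superkey ({A, B}⁺ restricted to this set is {A, B, C}), so split on A, B -> C into {A, B, C} and {A, B, D}.
In {A, B, C}, {C} is not a superkey ({C}⁺ restricted to this set is {B, C}), so split on C -> B into {B, C} and {A, C}.
{B, C} is in BCNF.
{A, C} is in BCNF.
{A, B, D} is in BCNF.
{D, E} is in BCNF.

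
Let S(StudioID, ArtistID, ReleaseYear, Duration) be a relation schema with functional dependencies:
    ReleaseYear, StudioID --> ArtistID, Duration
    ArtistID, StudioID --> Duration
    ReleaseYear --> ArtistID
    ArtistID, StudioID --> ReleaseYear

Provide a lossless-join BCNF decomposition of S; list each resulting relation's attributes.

Candidate keys of the original relation: {ArtistID, StudioID}, {ReleaseYear, StudioID}.
Within {ArtistID, Duration, ReleaseYear, StudioID}: {ReleaseYear}⁺ ∩ {ArtistID, Duration, ReleaseYear, StudioID} = {ArtistID, ReleaseYear}, not the whole set, so ReleaseYear --> ArtistID violates BCNF; decompose into {ArtistID, ReleaseYear} and {Duration, ReleaseYear, StudioID}.
{ArtistID, ReleaseYear} has no BCNF violation.
{Duration, ReleaseYear, StudioID} has no BCNF violation.

{ArtistID, ReleaseYear}; {Duration, ReleaseYear, StudioID}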